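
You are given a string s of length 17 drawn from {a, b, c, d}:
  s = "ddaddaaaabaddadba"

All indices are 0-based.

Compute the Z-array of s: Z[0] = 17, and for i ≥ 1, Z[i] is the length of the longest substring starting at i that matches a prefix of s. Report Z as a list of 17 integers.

Z[0]=17
i=1: i≥r, start 0; Z[1]=1 scan→box=[1,2)
i=2: i≥r, start 0; Z[2]=0
i=3: i≥r, start 0; Z[3]=3 scan→box=[3,6)
i=4: min(r-i=2, Z[1]=1)=1; Z[4]=1
i=5: min(r-i=1, Z[2]=0)=0; Z[5]=0
i=6: i≥r, start 0; Z[6]=0
i=7: i≥r, start 0; Z[7]=0
i=8: i≥r, start 0; Z[8]=0
i=9: i≥r, start 0; Z[9]=0
i=10: i≥r, start 0; Z[10]=0
i=11: i≥r, start 0; Z[11]=4 scan→box=[11,15)
i=12: min(r-i=3, Z[1]=1)=1; Z[12]=1
i=13: min(r-i=2, Z[2]=0)=0; Z[13]=0
i=14: min(r-i=1, Z[3]=3)=1; Z[14]=1
i=15: i≥r, start 0; Z[15]=0
i=16: i≥r, start 0; Z[16]=0

[17, 1, 0, 3, 1, 0, 0, 0, 0, 0, 0, 4, 1, 0, 1, 0, 0]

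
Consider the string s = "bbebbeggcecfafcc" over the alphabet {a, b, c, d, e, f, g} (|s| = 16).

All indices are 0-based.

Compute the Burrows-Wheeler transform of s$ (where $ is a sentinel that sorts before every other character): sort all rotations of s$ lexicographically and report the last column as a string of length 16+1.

cf$ebbcfgebcbcage

rank  rotation           last
    0  $bbebbeggcecfafcc  c
    1  afcc$bbebbeggcecf  f
    2  bbebbeggcecfafcc$  $
    3  bbeggcecfafcc$bbe  e
    4  bebbeggcecfafcc$b  b
    5  beggcecfafcc$bbeb  b
    6  c$bbebbeggcecfafc  c
    7  cc$bbebbeggcecfaf  f
    8  cecfafcc$bbebbegg  g
    9  cfafcc$bbebbeggce  e
   10  ebbeggcecfafcc$bb  b
   11  ecfafcc$bbebbeggc  c
   12  eggcecfafcc$bbebb  b
   13  fafcc$bbebbeggcec  c
   14  fcc$bbebbeggcecfa  a
   15  gcecfafcc$bbebbeg  g
   16  ggcecfafcc$bbebbe  e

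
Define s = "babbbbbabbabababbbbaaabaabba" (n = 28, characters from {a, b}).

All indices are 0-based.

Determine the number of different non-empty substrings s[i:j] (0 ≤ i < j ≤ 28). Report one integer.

324

rank | idx | suffix
   0 |  27 | a
   1 |  19 | aaabaabba
   2 |  20 | aabaabba
   3 |  23 | aabba
   4 |  21 | abaabba
   5 |  10 | abababbbbaaabaabba
   6 |  12 | ababbbbaaabaabba
   7 |  24 | abba
   8 |   7 | abbabababbbbaaabaabba
   9 |  14 | abbbbaaabaabba
  10 |   1 | abbbbbabbabababbbbaaabaabba
  11 |  26 | ba
  12 |  18 | baaabaabba
  13 |  22 | baabba
  14 |   9 | babababbbbaaabaabba
  15 |  11 | bababbbbaaabaabba
  16 |   6 | babbabababbbbaaabaabba
  17 |  13 | babbbbaaabaabba
  18 |   0 | babbbbbabbabababbbbaaabaabba
  19 |  25 | bba
  20 |  17 | bbaaabaabba
  21 |   8 | bbabababbbbaaabaabba
  22 |   5 | bbabbabababbbbaaabaabba
  23 |  16 | bbbaaabaabba
  24 |   4 | bbbabbabababbbbaaabaabba
  25 |  15 | bbbbaaabaabba
  26 |   3 | bbbbabbabababbbbaaabaabba
  27 |   2 | bbbbbabbabababbbbaaabaabba

SA = [27, 19, 20, 23, 21, 10, 12, 24, 7, 14, 1, 26, 18, 22, 9, 11, 6, 13, 0, 25, 17, 8, 5, 16, 4, 15, 3, 2]
rank  pair      lcp
   1  s[27:],s[19:]  1  'a'
   2  s[19:],s[20:]  2  'aa'
   3  s[20:],s[23:]  3  'aab'
   4  s[23:],s[21:]  1  'a'
   5  s[21:],s[10:]  3  'aba'
   6  s[10:],s[12:]  4  'abab'
   7  s[12:],s[24:]  2  'ab'
   8  s[24:],s[7:]  4  'abba'
   9  s[7:],s[14:]  3  'abb'
  10  s[14:],s[1:]  5  'abbbb'
  11  s[1:],s[26:]  0  ''
  12  s[26:],s[18:]  2  'ba'
  13  s[18:],s[22:]  3  'baa'
  14  s[22:],s[9:]  2  'ba'
  15  s[9:],s[11:]  5  'babab'
  16  s[11:],s[6:]  3  'bab'
  17  s[6:],s[13:]  4  'babb'
  18  s[13:],s[0:]  6  'babbbb'
  19  s[0:],s[25:]  1  'b'
  20  s[25:],s[17:]  3  'bba'
  21  s[17:],s[8:]  3  'bba'
  22  s[8:],s[5:]  4  'bbab'
  23  s[5:],s[16:]  2  'bb'
  24  s[16:],s[4:]  4  'bbba'
  25  s[4:],s[15:]  3  'bbb'
  26  s[15:],s[3:]  5  'bbbba'
  27  s[3:],s[2:]  4  'bbbb'

n(n+1)/2 = 28·29/2 = 406
Σ LCP = 0 + 1 + 2 + 3 + 1 + 3 + 4 + 2 + 4 + 3 + 5 + 0 + 2 + 3 + 2 + 5 + 3 + 4 + 6 + 1 + 3 + 3 + 4 + 2 + 4 + 3 + 5 + 4 = 82
distinct = 406 − 82 = 324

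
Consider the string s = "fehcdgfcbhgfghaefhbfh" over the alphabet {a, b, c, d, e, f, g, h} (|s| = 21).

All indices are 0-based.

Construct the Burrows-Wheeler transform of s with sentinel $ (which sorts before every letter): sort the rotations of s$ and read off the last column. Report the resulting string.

rank  rotation                last
    0  $fehcdgfcbhgfghaefhbfh  h
    1  aefhbfh$fehcdgfcbhgfgh  h
    2  bfh$fehcdgfcbhgfghaefh  h
    3  bhgfghaefhbfh$fehcdgfc  c
    4  cbhgfghaefhbfh$fehcdgf  f
    5  cdgfcbhgfghaefhbfh$feh  h
    6  dgfcbhgfghaefhbfh$fehc  c
    7  efhbfh$fehcdgfcbhgfgha  a
    8  ehcdgfcbhgfghaefhbfh$f  f
    9  fcbhgfghaefhbfh$fehcdg  g
   10  fehcdgfcbhgfghaefhbfh$  $
   11  fghaefhbfh$fehcdgfcbhg  g
   12  fh$fehcdgfcbhgfghaefhb  b
   13  fhbfh$fehcdgfcbhgfghae  e
   14  gfcbhgfghaefhbfh$fehcd  d
   15  gfghaefhbfh$fehcdgfcbh  h
   16  ghaefhbfh$fehcdgfcbhgf  f
   17  h$fehcdgfcbhgfghaefhbf  f
   18  haefhbfh$fehcdgfcbhgfg  g
   19  hbfh$fehcdgfcbhgfghaef  f
   20  hcdgfcbhgfghaefhbfh$fe  e
   21  hgfghaefhbfh$fehcdgfcb  b

hhhcfhcafg$gbedhffgfeb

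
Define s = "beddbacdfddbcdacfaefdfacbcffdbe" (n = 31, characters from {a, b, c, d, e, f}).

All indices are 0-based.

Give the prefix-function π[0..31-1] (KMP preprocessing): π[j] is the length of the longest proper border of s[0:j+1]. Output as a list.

[0, 0, 0, 0, 1, 0, 0, 0, 0, 0, 0, 1, 0, 0, 0, 0, 0, 0, 0, 0, 0, 0, 0, 0, 1, 0, 0, 0, 0, 1, 2]

π[0] = 0
j=1 s[j]='e': π[1]=0 (border '')
j=2 s[j]='d': π[2]=0 (border '')
j=3 s[j]='d': π[3]=0 (border '')
j=4 s[j]='b': π[4]=1 (border 'b')
j=5 s[j]='a': k: 1→0; π[5]=0 (border '')
j=6 s[j]='c': π[6]=0 (border '')
j=7 s[j]='d': π[7]=0 (border '')
j=8 s[j]='f': π[8]=0 (border '')
j=9 s[j]='d': π[9]=0 (border '')
j=10 s[j]='d': π[10]=0 (border '')
j=11 s[j]='b': π[11]=1 (border 'b')
j=12 s[j]='c': k: 1→0; π[12]=0 (border '')
j=13 s[j]='d': π[13]=0 (border '')
j=14 s[j]='a': π[14]=0 (border '')
j=15 s[j]='c': π[15]=0 (border '')
j=16 s[j]='f': π[16]=0 (border '')
j=17 s[j]='a': π[17]=0 (border '')
j=18 s[j]='e': π[18]=0 (border '')
j=19 s[j]='f': π[19]=0 (border '')
j=20 s[j]='d': π[20]=0 (border '')
j=21 s[j]='f': π[21]=0 (border '')
j=22 s[j]='a': π[22]=0 (border '')
j=23 s[j]='c': π[23]=0 (border '')
j=24 s[j]='b': π[24]=1 (border 'b')
j=25 s[j]='c': k: 1→0; π[25]=0 (border '')
j=26 s[j]='f': π[26]=0 (border '')
j=27 s[j]='f': π[27]=0 (border '')
j=28 s[j]='d': π[28]=0 (border '')
j=29 s[j]='b': π[29]=1 (border 'b')
j=30 s[j]='e': π[30]=2 (border 'be')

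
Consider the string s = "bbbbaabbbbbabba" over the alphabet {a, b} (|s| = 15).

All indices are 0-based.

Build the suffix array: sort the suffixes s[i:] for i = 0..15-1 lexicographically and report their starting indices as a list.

[14, 4, 11, 5, 13, 3, 10, 12, 2, 9, 1, 8, 0, 7, 6]

rank→(start, suffix):
  0 → (14, 'a')
  1 → (4, 'aabbbbbabba')
  2 → (11, 'abba')
  3 → (5, 'abbbbbabba')
  4 → (13, 'ba')
  5 → (3, 'baabbbbbabba')
  6 → (10, 'babba')
  7 → (12, 'bba')
  8 → (2, 'bbaabbbbbabba')
  9 → (9, 'bbabba')
  10 → (1, 'bbbaabbbbbabba')
  11 → (8, 'bbbabba')
  12 → (0, 'bbbbaabbbbbabba')
  13 → (7, 'bbbbabba')
  14 → (6, 'bbbbbabba')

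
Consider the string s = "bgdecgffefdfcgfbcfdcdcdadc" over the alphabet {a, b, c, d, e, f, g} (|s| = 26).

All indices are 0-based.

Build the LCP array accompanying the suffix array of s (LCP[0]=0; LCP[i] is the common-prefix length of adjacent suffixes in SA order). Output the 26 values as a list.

rank→(start, suffix):
  0 → (23, 'adc')
  1 → (15, 'bcfdcdcdadc')
  2 → (0, 'bgdecgffefdfcgfbcfdcdcdadc')
  3 → (25, 'c')
  4 → (21, 'cdadc')
  5 → (19, 'cdcdadc')
  6 → (16, 'cfdcdcdadc')
  7 → (12, 'cgfbcfdcdcdadc')
  8 → (4, 'cgffefdfcgfbcfdcdcdadc')
  9 → (22, 'dadc')
  10 → (24, 'dc')
  11 → (20, 'dcdadc')
  12 → (18, 'dcdcdadc')
  13 → (2, 'decgffefdfcgfbcfdcdcdadc')
  14 → (10, 'dfcgfbcfdcdcdadc')
  15 → (3, 'ecgffefdfcgfbcfdcdcdadc')
  16 → (8, 'efdfcgfbcfdcdcdadc')
  17 → (14, 'fbcfdcdcdadc')
  18 → (11, 'fcgfbcfdcdcdadc')
  19 → (17, 'fdcdcdadc')
  20 → (9, 'fdfcgfbcfdcdcdadc')
  21 → (7, 'fefdfcgfbcfdcdcdadc')
  22 → (6, 'ffefdfcgfbcfdcdcdadc')
  23 → (1, 'gdecgffefdfcgfbcfdcdcdadc')
  24 → (13, 'gfbcfdcdcdadc')
  25 → (5, 'gffefdfcgfbcfdcdcdadc')

SA = [23, 15, 0, 25, 21, 19, 16, 12, 4, 22, 24, 20, 18, 2, 10, 3, 8, 14, 11, 17, 9, 7, 6, 1, 13, 5]
rank  pair      lcp
   1  s[23:],s[15:]  0  ''
   2  s[15:],s[0:]  1  'b'
   3  s[0:],s[25:]  0  ''
   4  s[25:],s[21:]  1  'c'
   5  s[21:],s[19:]  2  'cd'
   6  s[19:],s[16:]  1  'c'
   7  s[16:],s[12:]  1  'c'
   8  s[12:],s[4:]  3  'cgf'
   9  s[4:],s[22:]  0  ''
  10  s[22:],s[24:]  1  'd'
  11  s[24:],s[20:]  2  'dc'
  12  s[20:],s[18:]  3  'dcd'
  13  s[18:],s[2:]  1  'd'
  14  s[2:],s[10:]  1  'd'
  15  s[10:],s[3:]  0  ''
  16  s[3:],s[8:]  1  'e'
  17  s[8:],s[14:]  0  ''
  18  s[14:],s[11:]  1  'f'
  19  s[11:],s[17:]  1  'f'
  20  s[17:],s[9:]  2  'fd'
  21  s[9:],s[7:]  1  'f'
  22  s[7:],s[6:]  1  'f'
  23  s[6:],s[1:]  0  ''
  24  s[1:],s[13:]  1  'g'
  25  s[13:],s[5:]  2  'gf'

[0, 0, 1, 0, 1, 2, 1, 1, 3, 0, 1, 2, 3, 1, 1, 0, 1, 0, 1, 1, 2, 1, 1, 0, 1, 2]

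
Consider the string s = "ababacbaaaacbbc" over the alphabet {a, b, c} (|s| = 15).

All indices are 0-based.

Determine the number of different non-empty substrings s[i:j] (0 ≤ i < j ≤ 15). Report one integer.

98

rank | idx | suffix
   0 |   7 | aaaacbbc
   1 |   8 | aaacbbc
   2 |   9 | aacbbc
   3 |   0 | ababacbaaaacbbc
   4 |   2 | abacbaaaacbbc
   5 |   4 | acbaaaacbbc
   6 |  10 | acbbc
   7 |   6 | baaaacbbc
   8 |   1 | babacbaaaacbbc
   9 |   3 | bacbaaaacbbc
  10 |  12 | bbc
  11 |  13 | bc
  12 |  14 | c
  13 |   5 | cbaaaacbbc
  14 |  11 | cbbc

SA = [7, 8, 9, 0, 2, 4, 10, 6, 1, 3, 12, 13, 14, 5, 11]
i: (SA[i-1],SA[i]) lcp shared
  1: (7,8) 3 'aaa'
  2: (8,9) 2 'aa'
  3: (9,0) 1 'a'
  4: (0,2) 3 'aba'
  5: (2,4) 1 'a'
  6: (4,10) 3 'acb'
  7: (10,6) 0 ''
  8: (6,1) 2 'ba'
  9: (1,3) 2 'ba'
  10: (3,12) 1 'b'
  11: (12,13) 1 'b'
  12: (13,14) 0 ''
  13: (14,5) 1 'c'
  14: (5,11) 2 'cb'

n(n+1)/2 = 15·16/2 = 120
Σ LCP = 0 + 3 + 2 + 1 + 3 + 1 + 3 + 0 + 2 + 2 + 1 + 1 + 0 + 1 + 2 = 22
distinct = 120 − 22 = 98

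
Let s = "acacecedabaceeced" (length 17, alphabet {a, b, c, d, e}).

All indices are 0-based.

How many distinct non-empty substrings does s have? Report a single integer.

sorted suffixes:
  #0 SA[0]=8  'abaceeced'
  #1 SA[1]=0  'acacecedabaceeced'
  #2 SA[2]=2  'acecedabaceeced'
  #3 SA[3]=10  'aceeced'
  #4 SA[4]=9  'baceeced'
  #5 SA[5]=1  'cacecedabaceeced'
  #6 SA[6]=3  'cecedabaceeced'
  #7 SA[7]=14  'ced'
  #8 SA[8]=5  'cedabaceeced'
  #9 SA[9]=11  'ceeced'
  #10 SA[10]=16  'd'
  #11 SA[11]=7  'dabaceeced'
  #12 SA[12]=13  'eced'
  #13 SA[13]=4  'ecedabaceeced'
  #14 SA[14]=15  'ed'
  #15 SA[15]=6  'edabaceeced'
  #16 SA[16]=12  'eeced'

SA = [8, 0, 2, 10, 9, 1, 3, 14, 5, 11, 16, 7, 13, 4, 15, 6, 12]
rank  pair      lcp
   1  s[8:],s[0:]  1  'a'
   2  s[0:],s[2:]  2  'ac'
   3  s[2:],s[10:]  3  'ace'
   4  s[10:],s[9:]  0  ''
   5  s[9:],s[1:]  0  ''
   6  s[1:],s[3:]  1  'c'
   7  s[3:],s[14:]  2  'ce'
   8  s[14:],s[5:]  3  'ced'
   9  s[5:],s[11:]  2  'ce'
  10  s[11:],s[16:]  0  ''
  11  s[16:],s[7:]  1  'd'
  12  s[7:],s[13:]  0  ''
  13  s[13:],s[4:]  4  'eced'
  14  s[4:],s[15:]  1  'e'
  15  s[15:],s[6:]  2  'ed'
  16  s[6:],s[12:]  1  'e'

n(n+1)/2 = 17·18/2 = 153
Σ LCP = 0 + 1 + 2 + 3 + 0 + 0 + 1 + 2 + 3 + 2 + 0 + 1 + 0 + 4 + 1 + 2 + 1 = 23
distinct = 153 − 23 = 130

130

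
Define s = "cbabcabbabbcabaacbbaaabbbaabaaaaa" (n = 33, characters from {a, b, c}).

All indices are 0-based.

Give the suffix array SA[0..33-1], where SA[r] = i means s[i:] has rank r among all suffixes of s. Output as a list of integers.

[32, 31, 30, 29, 28, 19, 25, 20, 14, 26, 12, 5, 21, 8, 2, 15, 27, 18, 24, 13, 7, 1, 17, 23, 6, 22, 9, 10, 3, 11, 4, 0, 16]

rank→(start, suffix):
  0 → (32, 'a')
  1 → (31, 'aa')
  2 → (30, 'aaa')
  3 → (29, 'aaaa')
  4 → (28, 'aaaaa')
  5 → (19, 'aaabbbaabaaaaa')
  6 → (25, 'aabaaaaa')
  7 → (20, 'aabbbaabaaaaa')
  8 → (14, 'aacbbaaabbbaabaaaaa')
  9 → (26, 'abaaaaa')
  10 → (12, 'abaacbbaaabbbaabaaaaa')
  11 → (5, 'abbabbcabaacbbaaabbbaabaaaaa')
  12 → (21, 'abbbaabaaaaa')
  13 → (8, 'abbcabaacbbaaabbbaabaaaaa')
  14 → (2, 'abcabbabbcabaacbbaaabbbaabaaaaa')
  15 → (15, 'acbbaaabbbaabaaaaa')
  16 → (27, 'baaaaa')
  17 → (18, 'baaabbbaabaaaaa')
  18 → (24, 'baabaaaaa')
  19 → (13, 'baacbbaaabbbaabaaaaa')
  20 → (7, 'babbcabaacbbaaabbbaabaaaaa')
  21 → (1, 'babcabbabbcabaacbbaaabbbaabaaaaa')
  22 → (17, 'bbaaabbbaabaaaaa')
  23 → (23, 'bbaabaaaaa')
  24 → (6, 'bbabbcabaacbbaaabbbaabaaaaa')
  25 → (22, 'bbbaabaaaaa')
  26 → (9, 'bbcabaacbbaaabbbaabaaaaa')
  27 → (10, 'bcabaacbbaaabbbaabaaaaa')
  28 → (3, 'bcabbabbcabaacbbaaabbbaabaaaaa')
  29 → (11, 'cabaacbbaaabbbaabaaaaa')
  30 → (4, 'cabbabbcabaacbbaaabbbaabaaaaa')
  31 → (0, 'cbabcabbabbcabaacbbaaabbbaabaaaaa')
  32 → (16, 'cbbaaabbbaabaaaaa')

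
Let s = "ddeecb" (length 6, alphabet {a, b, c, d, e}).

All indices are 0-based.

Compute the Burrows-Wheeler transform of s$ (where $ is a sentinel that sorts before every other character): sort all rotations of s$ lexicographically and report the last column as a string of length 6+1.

rank  rotation last
    0  $ddeecb  b
    1  b$ddeec  c
    2  cb$ddee  e
    3  ddeecb$  $
    4  deecb$d  d
    5  ecb$dde  e
    6  eecb$dd  d

bce$ded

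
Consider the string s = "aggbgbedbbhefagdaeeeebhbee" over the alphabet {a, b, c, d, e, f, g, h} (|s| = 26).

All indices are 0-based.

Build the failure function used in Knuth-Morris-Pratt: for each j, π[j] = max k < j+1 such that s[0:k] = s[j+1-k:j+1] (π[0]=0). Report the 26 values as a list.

π[0] = 0
j=1 s[j]='g': π[1]=0 (border '')
j=2 s[j]='g': π[2]=0 (border '')
j=3 s[j]='b': π[3]=0 (border '')
j=4 s[j]='g': π[4]=0 (border '')
j=5 s[j]='b': π[5]=0 (border '')
j=6 s[j]='e': π[6]=0 (border '')
j=7 s[j]='d': π[7]=0 (border '')
j=8 s[j]='b': π[8]=0 (border '')
j=9 s[j]='b': π[9]=0 (border '')
j=10 s[j]='h': π[10]=0 (border '')
j=11 s[j]='e': π[11]=0 (border '')
j=12 s[j]='f': π[12]=0 (border '')
j=13 s[j]='a': π[13]=1 (border 'a')
j=14 s[j]='g': π[14]=2 (border 'ag')
j=15 s[j]='d': k: 2→0; π[15]=0 (border '')
j=16 s[j]='a': π[16]=1 (border 'a')
j=17 s[j]='e': k: 1→0; π[17]=0 (border '')
j=18 s[j]='e': π[18]=0 (border '')
j=19 s[j]='e': π[19]=0 (border '')
j=20 s[j]='e': π[20]=0 (border '')
j=21 s[j]='b': π[21]=0 (border '')
j=22 s[j]='h': π[22]=0 (border '')
j=23 s[j]='b': π[23]=0 (border '')
j=24 s[j]='e': π[24]=0 (border '')
j=25 s[j]='e': π[25]=0 (border '')

[0, 0, 0, 0, 0, 0, 0, 0, 0, 0, 0, 0, 0, 1, 2, 0, 1, 0, 0, 0, 0, 0, 0, 0, 0, 0]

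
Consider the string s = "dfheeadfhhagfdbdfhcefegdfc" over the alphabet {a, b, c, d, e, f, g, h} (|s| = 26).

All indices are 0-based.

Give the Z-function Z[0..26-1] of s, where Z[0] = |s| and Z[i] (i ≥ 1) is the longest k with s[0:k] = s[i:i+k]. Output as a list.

Z[0]=26
i=1: i≥r, start 0; Z[1]=0
i=2: i≥r, start 0; Z[2]=0
i=3: i≥r, start 0; Z[3]=0
i=4: i≥r, start 0; Z[4]=0
i=5: i≥r, start 0; Z[5]=0
i=6: i≥r, start 0; Z[6]=3 grow→box=[6,9)
i=7: min(r-i=2, Z[1]=0)=0; Z[7]=0
i=8: min(r-i=1, Z[2]=0)=0; Z[8]=0
i=9: i≥r, start 0; Z[9]=0
i=10: i≥r, start 0; Z[10]=0
i=11: i≥r, start 0; Z[11]=0
i=12: i≥r, start 0; Z[12]=0
i=13: i≥r, start 0; Z[13]=1 grow→box=[13,14)
i=14: i≥r, start 0; Z[14]=0
i=15: i≥r, start 0; Z[15]=3 grow→box=[15,18)
i=16: min(r-i=2, Z[1]=0)=0; Z[16]=0
i=17: min(r-i=1, Z[2]=0)=0; Z[17]=0
i=18: i≥r, start 0; Z[18]=0
i=19: i≥r, start 0; Z[19]=0
i=20: i≥r, start 0; Z[20]=0
i=21: i≥r, start 0; Z[21]=0
i=22: i≥r, start 0; Z[22]=0
i=23: i≥r, start 0; Z[23]=2 grow→box=[23,25)
i=24: min(r-i=1, Z[1]=0)=0; Z[24]=0
i=25: i≥r, start 0; Z[25]=0

[26, 0, 0, 0, 0, 0, 3, 0, 0, 0, 0, 0, 0, 1, 0, 3, 0, 0, 0, 0, 0, 0, 0, 2, 0, 0]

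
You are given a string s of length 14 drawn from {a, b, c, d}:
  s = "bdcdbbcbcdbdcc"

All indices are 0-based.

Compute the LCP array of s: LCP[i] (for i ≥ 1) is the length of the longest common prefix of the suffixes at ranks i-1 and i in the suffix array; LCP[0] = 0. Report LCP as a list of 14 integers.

[0, 1, 2, 1, 3, 0, 1, 1, 1, 3, 0, 2, 1, 2]

rank | idx | suffix
   0 |   4 | bbcbcdbdcc
   1 |   5 | bcbcdbdcc
   2 |   7 | bcdbdcc
   3 |  10 | bdcc
   4 |   0 | bdcdbbcbcdbdcc
   5 |  13 | c
   6 |   6 | cbcdbdcc
   7 |  12 | cc
   8 |   2 | cdbbcbcdbdcc
   9 |   8 | cdbdcc
  10 |   3 | dbbcbcdbdcc
  11 |   9 | dbdcc
  12 |  11 | dcc
  13 |   1 | dcdbbcbcdbdcc

SA = [4, 5, 7, 10, 0, 13, 6, 12, 2, 8, 3, 9, 11, 1]
i: (SA[i-1],SA[i]) lcp shared
  1: (4,5) 1 'b'
  2: (5,7) 2 'bc'
  3: (7,10) 1 'b'
  4: (10,0) 3 'bdc'
  5: (0,13) 0 ''
  6: (13,6) 1 'c'
  7: (6,12) 1 'c'
  8: (12,2) 1 'c'
  9: (2,8) 3 'cdb'
  10: (8,3) 0 ''
  11: (3,9) 2 'db'
  12: (9,11) 1 'd'
  13: (11,1) 2 'dc'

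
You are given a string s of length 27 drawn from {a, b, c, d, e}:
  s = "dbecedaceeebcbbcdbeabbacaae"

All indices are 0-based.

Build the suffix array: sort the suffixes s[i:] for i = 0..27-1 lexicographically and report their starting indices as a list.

[24, 19, 22, 6, 25, 21, 20, 13, 11, 14, 17, 1, 23, 12, 15, 3, 7, 5, 16, 0, 26, 18, 10, 2, 4, 9, 8]

sorted suffixes:
  #0 SA[0]=24  'aae'
  #1 SA[1]=19  'abbacaae'
  #2 SA[2]=22  'acaae'
  #3 SA[3]=6  'aceeebcbbcdbeabbacaae'
  #4 SA[4]=25  'ae'
  #5 SA[5]=21  'bacaae'
  #6 SA[6]=20  'bbacaae'
  #7 SA[7]=13  'bbcdbeabbacaae'
  #8 SA[8]=11  'bcbbcdbeabbacaae'
  #9 SA[9]=14  'bcdbeabbacaae'
  #10 SA[10]=17  'beabbacaae'
  #11 SA[11]=1  'becedaceeebcbbcdbeabbacaae'
  #12 SA[12]=23  'caae'
  #13 SA[13]=12  'cbbcdbeabbacaae'
  #14 SA[14]=15  'cdbeabbacaae'
  #15 SA[15]=3  'cedaceeebcbbcdbeabbacaae'
  #16 SA[16]=7  'ceeebcbbcdbeabbacaae'
  #17 SA[17]=5  'daceeebcbbcdbeabbacaae'
  #18 SA[18]=16  'dbeabbacaae'
  #19 SA[19]=0  'dbecedaceeebcbbcdbeabbacaae'
  #20 SA[20]=26  'e'
  #21 SA[21]=18  'eabbacaae'
  #22 SA[22]=10  'ebcbbcdbeabbacaae'
  #23 SA[23]=2  'ecedaceeebcbbcdbeabbacaae'
  #24 SA[24]=4  'edaceeebcbbcdbeabbacaae'
  #25 SA[25]=9  'eebcbbcdbeabbacaae'
  #26 SA[26]=8  'eeebcbbcdbeabbacaae'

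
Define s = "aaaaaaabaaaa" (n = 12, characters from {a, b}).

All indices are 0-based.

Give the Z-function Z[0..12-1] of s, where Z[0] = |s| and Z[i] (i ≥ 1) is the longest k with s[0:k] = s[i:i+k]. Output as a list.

[12, 6, 5, 4, 3, 2, 1, 0, 4, 3, 2, 1]

Z[0]=12
i=1: outside box; Z[1]=6 extend→box=[1,7)
i=2: min(r-i=5, Z[1]=6)=5; Z[2]=5
i=3: min(r-i=4, Z[2]=5)=4; Z[3]=4
i=4: min(r-i=3, Z[3]=4)=3; Z[4]=3
i=5: min(r-i=2, Z[4]=3)=2; Z[5]=2
i=6: min(r-i=1, Z[5]=2)=1; Z[6]=1
i=7: outside box; Z[7]=0
i=8: outside box; Z[8]=4 extend→box=[8,12)
i=9: min(r-i=3, Z[1]=6)=3; Z[9]=3
i=10: min(r-i=2, Z[2]=5)=2; Z[10]=2
i=11: min(r-i=1, Z[3]=4)=1; Z[11]=1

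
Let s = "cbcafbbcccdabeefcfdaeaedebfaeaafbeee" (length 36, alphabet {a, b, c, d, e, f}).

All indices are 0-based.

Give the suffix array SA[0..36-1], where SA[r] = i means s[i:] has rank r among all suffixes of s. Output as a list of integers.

rank→(start, suffix):
  0 → (29, 'aafbeee')
  1 → (11, 'abeefcfdaeaedebfaeaafbeee')
  2 → (27, 'aeaafbeee')
  3 → (19, 'aeaedebfaeaafbeee')
  4 → (21, 'aedebfaeaafbeee')
  5 → (3, 'afbbcccdabeefcfdaeaedebfaeaafbeee')
  6 → (30, 'afbeee')
  7 → (5, 'bbcccdabeefcfdaeaedebfaeaafbeee')
  8 → (1, 'bcafbbcccdabeefcfdaeaedebfaeaafbeee')
  9 → (6, 'bcccdabeefcfdaeaedebfaeaafbeee')
  10 → (32, 'beee')
  11 → (12, 'beefcfdaeaedebfaeaafbeee')
  12 → (25, 'bfaeaafbeee')
  13 → (2, 'cafbbcccdabeefcfdaeaedebfaeaafbeee')
  14 → (0, 'cbcafbbcccdabeefcfdaeaedebfaeaafbeee')
  15 → (7, 'cccdabeefcfdaeaedebfaeaafbeee')
  16 → (8, 'ccdabeefcfdaeaedebfaeaafbeee')
  17 → (9, 'cdabeefcfdaeaedebfaeaafbeee')
  18 → (16, 'cfdaeaedebfaeaafbeee')
  19 → (10, 'dabeefcfdaeaedebfaeaafbeee')
  20 → (18, 'daeaedebfaeaafbeee')
  21 → (23, 'debfaeaafbeee')
  22 → (35, 'e')
  23 → (28, 'eaafbeee')
  24 → (20, 'eaedebfaeaafbeee')
  25 → (24, 'ebfaeaafbeee')
  26 → (22, 'edebfaeaafbeee')
  27 → (34, 'ee')
  28 → (33, 'eee')
  29 → (13, 'eefcfdaeaedebfaeaafbeee')
  30 → (14, 'efcfdaeaedebfaeaafbeee')
  31 → (26, 'faeaafbeee')
  32 → (4, 'fbbcccdabeefcfdaeaedebfaeaafbeee')
  33 → (31, 'fbeee')
  34 → (15, 'fcfdaeaedebfaeaafbeee')
  35 → (17, 'fdaeaedebfaeaafbeee')

[29, 11, 27, 19, 21, 3, 30, 5, 1, 6, 32, 12, 25, 2, 0, 7, 8, 9, 16, 10, 18, 23, 35, 28, 20, 24, 22, 34, 33, 13, 14, 26, 4, 31, 15, 17]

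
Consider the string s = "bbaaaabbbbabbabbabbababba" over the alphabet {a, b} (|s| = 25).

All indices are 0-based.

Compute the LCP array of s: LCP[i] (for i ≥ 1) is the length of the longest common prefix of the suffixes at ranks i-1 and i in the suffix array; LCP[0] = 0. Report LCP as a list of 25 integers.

[0, 1, 3, 2, 1, 2, 4, 5, 8, 3, 0, 2, 2, 3, 5, 6, 9, 1, 3, 3, 4, 7, 10, 2, 3]

sorted suffixes:
  #0 SA[0]=24  'a'
  #1 SA[1]=2  'aaaabbbbabbabbabbababba'
  #2 SA[2]=3  'aaabbbbabbabbabbababba'
  #3 SA[3]=4  'aabbbbabbabbabbababba'
  #4 SA[4]=19  'ababba'
  #5 SA[5]=21  'abba'
  #6 SA[6]=16  'abbababba'
  #7 SA[7]=13  'abbabbababba'
  #8 SA[8]=10  'abbabbabbababba'
  #9 SA[9]=5  'abbbbabbabbabbababba'
  #10 SA[10]=23  'ba'
  #11 SA[11]=1  'baaaabbbbabbabbabbababba'
  #12 SA[12]=18  'bababba'
  #13 SA[13]=20  'babba'
  #14 SA[14]=15  'babbababba'
  #15 SA[15]=12  'babbabbababba'
  #16 SA[16]=9  'babbabbabbababba'
  #17 SA[17]=22  'bba'
  #18 SA[18]=0  'bbaaaabbbbabbabbabbababba'
  #19 SA[19]=17  'bbababba'
  #20 SA[20]=14  'bbabbababba'
  #21 SA[21]=11  'bbabbabbababba'
  #22 SA[22]=8  'bbabbabbabbababba'
  #23 SA[23]=7  'bbbabbabbabbababba'
  #24 SA[24]=6  'bbbbabbabbabbababba'

SA = [24, 2, 3, 4, 19, 21, 16, 13, 10, 5, 23, 1, 18, 20, 15, 12, 9, 22, 0, 17, 14, 11, 8, 7, 6]
rank  pair      lcp
   1  s[24:],s[2:]  1  'a'
   2  s[2:],s[3:]  3  'aaa'
   3  s[3:],s[4:]  2  'aa'
   4  s[4:],s[19:]  1  'a'
   5  s[19:],s[21:]  2  'ab'
   6  s[21:],s[16:]  4  'abba'
   7  s[16:],s[13:]  5  'abbab'
   8  s[13:],s[10:]  8  'abbabbab'
   9  s[10:],s[5:]  3  'abb'
  10  s[5:],s[23:]  0  ''
  11  s[23:],s[1:]  2  'ba'
  12  s[1:],s[18:]  2  'ba'
  13  s[18:],s[20:]  3  'bab'
  14  s[20:],s[15:]  5  'babba'
  15  s[15:],s[12:]  6  'babbab'
  16  s[12:],s[9:]  9  'babbabbab'
  17  s[9:],s[22:]  1  'b'
  18  s[22:],s[0:]  3  'bba'
  19  s[0:],s[17:]  3  'bba'
  20  s[17:],s[14:]  4  'bbab'
  21  s[14:],s[11:]  7  'bbabbab'
  22  s[11:],s[8:]  10  'bbabbabbab'
  23  s[8:],s[7:]  2  'bb'
  24  s[7:],s[6:]  3  'bbb'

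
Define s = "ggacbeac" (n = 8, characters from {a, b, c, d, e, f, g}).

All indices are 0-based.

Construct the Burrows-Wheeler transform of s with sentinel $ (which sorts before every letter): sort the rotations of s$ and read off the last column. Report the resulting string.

rank  rotation   last
    0  $ggacbeac  c
    1  ac$ggacbe  e
    2  acbeac$gg  g
    3  beac$ggac  c
    4  c$ggacbea  a
    5  cbeac$gga  a
    6  eac$ggacb  b
    7  gacbeac$g  g
    8  ggacbeac$  $

cegcaabg$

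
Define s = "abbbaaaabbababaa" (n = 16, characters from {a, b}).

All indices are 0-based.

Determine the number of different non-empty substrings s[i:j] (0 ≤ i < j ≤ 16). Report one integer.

104

rank | idx | suffix
   0 |  15 | a
   1 |  14 | aa
   2 |   4 | aaaabbababaa
   3 |   5 | aaabbababaa
   4 |   6 | aabbababaa
   5 |  12 | abaa
   6 |  10 | ababaa
   7 |   7 | abbababaa
   8 |   0 | abbbaaaabbababaa
   9 |  13 | baa
  10 |   3 | baaaabbababaa
  11 |  11 | babaa
  12 |   9 | bababaa
  13 |   2 | bbaaaabbababaa
  14 |   8 | bbababaa
  15 |   1 | bbbaaaabbababaa

SA = [15, 14, 4, 5, 6, 12, 10, 7, 0, 13, 3, 11, 9, 2, 8, 1]
rank  pair      lcp
   1  s[15:],s[14:]  1  'a'
   2  s[14:],s[4:]  2  'aa'
   3  s[4:],s[5:]  3  'aaa'
   4  s[5:],s[6:]  2  'aa'
   5  s[6:],s[12:]  1  'a'
   6  s[12:],s[10:]  3  'aba'
   7  s[10:],s[7:]  2  'ab'
   8  s[7:],s[0:]  3  'abb'
   9  s[0:],s[13:]  0  ''
  10  s[13:],s[3:]  3  'baa'
  11  s[3:],s[11:]  2  'ba'
  12  s[11:],s[9:]  4  'baba'
  13  s[9:],s[2:]  1  'b'
  14  s[2:],s[8:]  3  'bba'
  15  s[8:],s[1:]  2  'bb'

n(n+1)/2 = 16·17/2 = 136
Σ LCP = 0 + 1 + 2 + 3 + 2 + 1 + 3 + 2 + 3 + 0 + 3 + 2 + 4 + 1 + 3 + 2 = 32
distinct = 136 − 32 = 104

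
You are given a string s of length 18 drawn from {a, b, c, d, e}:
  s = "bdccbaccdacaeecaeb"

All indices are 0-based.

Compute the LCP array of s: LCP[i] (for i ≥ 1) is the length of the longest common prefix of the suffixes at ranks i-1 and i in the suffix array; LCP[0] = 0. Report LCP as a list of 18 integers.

[0, 2, 1, 2, 0, 1, 1, 0, 3, 1, 1, 2, 1, 0, 1, 0, 1, 1]

rank | idx | suffix
   0 |   9 | acaeecaeb
   1 |   5 | accdacaeecaeb
   2 |  15 | aeb
   3 |  11 | aeecaeb
   4 |  17 | b
   5 |   4 | baccdacaeecaeb
   6 |   0 | bdccbaccdacaeecaeb
   7 |  14 | caeb
   8 |  10 | caeecaeb
   9 |   3 | cbaccdacaeecaeb
  10 |   2 | ccbaccdacaeecaeb
  11 |   6 | ccdacaeecaeb
  12 |   7 | cdacaeecaeb
  13 |   8 | dacaeecaeb
  14 |   1 | dccbaccdacaeecaeb
  15 |  16 | eb
  16 |  13 | ecaeb
  17 |  12 | eecaeb

SA = [9, 5, 15, 11, 17, 4, 0, 14, 10, 3, 2, 6, 7, 8, 1, 16, 13, 12]
[i] adj suffixes → lcp
  [1] 9/5 → 2 ('ac')
  [2] 5/15 → 1 ('a')
  [3] 15/11 → 2 ('ae')
  [4] 11/17 → 0 ('')
  [5] 17/4 → 1 ('b')
  [6] 4/0 → 1 ('b')
  [7] 0/14 → 0 ('')
  [8] 14/10 → 3 ('cae')
  [9] 10/3 → 1 ('c')
  [10] 3/2 → 1 ('c')
  [11] 2/6 → 2 ('cc')
  [12] 6/7 → 1 ('c')
  [13] 7/8 → 0 ('')
  [14] 8/1 → 1 ('d')
  [15] 1/16 → 0 ('')
  [16] 16/13 → 1 ('e')
  [17] 13/12 → 1 ('e')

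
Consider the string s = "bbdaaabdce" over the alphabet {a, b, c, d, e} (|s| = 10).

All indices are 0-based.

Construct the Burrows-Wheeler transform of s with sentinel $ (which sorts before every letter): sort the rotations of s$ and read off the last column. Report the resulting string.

edaa$badbbc

rank  rotation     last
    0  $bbdaaabdce  e
    1  aaabdce$bbd  d
    2  aabdce$bbda  a
    3  abdce$bbdaa  a
    4  bbdaaabdce$  $
    5  bdaaabdce$b  b
    6  bdce$bbdaaa  a
    7  ce$bbdaaabd  d
    8  daaabdce$bb  b
    9  dce$bbdaaab  b
   10  e$bbdaaabdc  c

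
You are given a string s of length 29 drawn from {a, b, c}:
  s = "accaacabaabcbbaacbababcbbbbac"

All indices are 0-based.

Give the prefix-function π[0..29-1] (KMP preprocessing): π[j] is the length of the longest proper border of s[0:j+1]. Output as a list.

[0, 0, 0, 1, 1, 2, 1, 0, 1, 1, 0, 0, 0, 0, 1, 1, 2, 0, 1, 0, 1, 0, 0, 0, 0, 0, 0, 1, 2]

π[0] = 0
j=1 s[j]='c': π[1]=0 (border '')
j=2 s[j]='c': π[2]=0 (border '')
j=3 s[j]='a': π[3]=1 (border 'a')
j=4 s[j]='a': k: 1→0; π[4]=1 (border 'a')
j=5 s[j]='c': π[5]=2 (border 'ac')
j=6 s[j]='a': k: 2→0; π[6]=1 (border 'a')
j=7 s[j]='b': k: 1→0; π[7]=0 (border '')
j=8 s[j]='a': π[8]=1 (border 'a')
j=9 s[j]='a': k: 1→0; π[9]=1 (border 'a')
j=10 s[j]='b': k: 1→0; π[10]=0 (border '')
j=11 s[j]='c': π[11]=0 (border '')
j=12 s[j]='b': π[12]=0 (border '')
j=13 s[j]='b': π[13]=0 (border '')
j=14 s[j]='a': π[14]=1 (border 'a')
j=15 s[j]='a': k: 1→0; π[15]=1 (border 'a')
j=16 s[j]='c': π[16]=2 (border 'ac')
j=17 s[j]='b': k: 2→0; π[17]=0 (border '')
j=18 s[j]='a': π[18]=1 (border 'a')
j=19 s[j]='b': k: 1→0; π[19]=0 (border '')
j=20 s[j]='a': π[20]=1 (border 'a')
j=21 s[j]='b': k: 1→0; π[21]=0 (border '')
j=22 s[j]='c': π[22]=0 (border '')
j=23 s[j]='b': π[23]=0 (border '')
j=24 s[j]='b': π[24]=0 (border '')
j=25 s[j]='b': π[25]=0 (border '')
j=26 s[j]='b': π[26]=0 (border '')
j=27 s[j]='a': π[27]=1 (border 'a')
j=28 s[j]='c': π[28]=2 (border 'ac')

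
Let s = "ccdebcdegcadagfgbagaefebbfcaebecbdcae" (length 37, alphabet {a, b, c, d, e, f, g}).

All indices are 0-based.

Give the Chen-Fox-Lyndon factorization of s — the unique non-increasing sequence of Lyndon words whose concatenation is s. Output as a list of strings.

["ccde", "bcdegc", "adagfgbagaefebbfcaebecbdcae"]

emit factor 1: 'ccde' (i=0, period=4)
emit factor 2: 'bcdegc' (i=4, period=6)
emit factor 3: 'adagfgbagaefebbfcaebecbdcae' (i=10, period=27)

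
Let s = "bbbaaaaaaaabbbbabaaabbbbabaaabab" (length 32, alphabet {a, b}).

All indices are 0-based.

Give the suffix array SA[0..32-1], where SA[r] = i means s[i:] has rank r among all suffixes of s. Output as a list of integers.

[3, 4, 5, 6, 7, 26, 17, 8, 27, 18, 9, 30, 24, 15, 28, 19, 10, 31, 2, 25, 16, 29, 23, 14, 1, 22, 13, 0, 21, 12, 20, 11]

rank | idx | suffix
   0 |   3 | aaaaaaaabbbbabaaabbbbabaaabab
   1 |   4 | aaaaaaabbbbabaaabbbbabaaabab
   2 |   5 | aaaaaabbbbabaaabbbbabaaabab
   3 |   6 | aaaaabbbbabaaabbbbabaaabab
   4 |   7 | aaaabbbbabaaabbbbabaaabab
   5 |  26 | aaabab
   6 |  17 | aaabbbbabaaabab
   7 |   8 | aaabbbbabaaabbbbabaaabab
   8 |  27 | aabab
   9 |  18 | aabbbbabaaabab
  10 |   9 | aabbbbabaaabbbbabaaabab
  11 |  30 | ab
  12 |  24 | abaaabab
  13 |  15 | abaaabbbbabaaabab
  14 |  28 | abab
  15 |  19 | abbbbabaaabab
  16 |  10 | abbbbabaaabbbbabaaabab
  17 |  31 | b
  18 |   2 | baaaaaaaabbbbabaaabbbbabaaabab
  19 |  25 | baaabab
  20 |  16 | baaabbbbabaaabab
  21 |  29 | bab
  22 |  23 | babaaabab
  23 |  14 | babaaabbbbabaaabab
  24 |   1 | bbaaaaaaaabbbbabaaabbbbabaaabab
  25 |  22 | bbabaaabab
  26 |  13 | bbabaaabbbbabaaabab
  27 |   0 | bbbaaaaaaaabbbbabaaabbbbabaaabab
  28 |  21 | bbbabaaabab
  29 |  12 | bbbabaaabbbbabaaabab
  30 |  20 | bbbbabaaabab
  31 |  11 | bbbbabaaabbbbabaaabab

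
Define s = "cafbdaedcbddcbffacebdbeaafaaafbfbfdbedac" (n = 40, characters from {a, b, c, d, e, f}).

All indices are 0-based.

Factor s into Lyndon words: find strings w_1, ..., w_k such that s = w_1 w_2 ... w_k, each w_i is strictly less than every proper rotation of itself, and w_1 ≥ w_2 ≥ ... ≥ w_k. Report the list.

emit factor 1: 'c' (i=0, period=1)
emit factor 2: 'afbd' (i=1, period=4)
emit factor 3: 'aedcbddcbff' (i=5, period=11)
emit factor 4: 'acebdbe' (i=16, period=7)
emit factor 5: 'aaf' (i=23, period=3)
emit factor 6: 'aaafbfbfdbedac' (i=26, period=14)

["c", "afbd", "aedcbddcbff", "acebdbe", "aaf", "aaafbfbfdbedac"]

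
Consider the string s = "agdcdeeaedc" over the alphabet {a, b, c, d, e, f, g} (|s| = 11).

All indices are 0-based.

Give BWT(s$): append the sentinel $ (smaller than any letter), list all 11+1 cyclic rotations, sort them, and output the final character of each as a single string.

rank  rotation      last
    0  $agdcdeeaedc  c
    1  aedc$agdcdee  e
    2  agdcdeeaedc$  $
    3  c$agdcdeeaed  d
    4  cdeeaedc$agd  d
    5  dc$agdcdeeae  e
    6  dcdeeaedc$ag  g
    7  deeaedc$agdc  c
    8  eaedc$agdcde  e
    9  edc$agdcdeea  a
   10  eeaedc$agdcd  d
   11  gdcdeeaedc$a  a

ce$ddegceada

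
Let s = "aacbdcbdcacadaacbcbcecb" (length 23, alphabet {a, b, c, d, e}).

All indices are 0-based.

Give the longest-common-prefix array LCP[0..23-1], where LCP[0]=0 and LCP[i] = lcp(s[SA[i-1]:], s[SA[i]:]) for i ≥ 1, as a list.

[0, 4, 1, 2, 3, 1, 0, 1, 2, 1, 3, 0, 2, 1, 2, 3, 2, 4, 1, 0, 1, 2, 0]

rank | idx | suffix
   0 |  13 | aacbcbcecb
   1 |   0 | aacbdcbdcacadaacbcbcecb
   2 |   9 | acadaacbcbcecb
   3 |  14 | acbcbcecb
   4 |   1 | acbdcbdcacadaacbcbcecb
   5 |  11 | adaacbcbcecb
   6 |  22 | b
   7 |  16 | bcbcecb
   8 |  18 | bcecb
   9 |   6 | bdcacadaacbcbcecb
  10 |   3 | bdcbdcacadaacbcbcecb
  11 |   8 | cacadaacbcbcecb
  12 |  10 | cadaacbcbcecb
  13 |  21 | cb
  14 |  15 | cbcbcecb
  15 |  17 | cbcecb
  16 |   5 | cbdcacadaacbcbcecb
  17 |   2 | cbdcbdcacadaacbcbcecb
  18 |  19 | cecb
  19 |  12 | daacbcbcecb
  20 |   7 | dcacadaacbcbcecb
  21 |   4 | dcbdcacadaacbcbcecb
  22 |  20 | ecb

SA = [13, 0, 9, 14, 1, 11, 22, 16, 18, 6, 3, 8, 10, 21, 15, 17, 5, 2, 19, 12, 7, 4, 20]
[i] adj suffixes → lcp
  [1] 13/0 → 4 ('aacb')
  [2] 0/9 → 1 ('a')
  [3] 9/14 → 2 ('ac')
  [4] 14/1 → 3 ('acb')
  [5] 1/11 → 1 ('a')
  [6] 11/22 → 0 ('')
  [7] 22/16 → 1 ('b')
  [8] 16/18 → 2 ('bc')
  [9] 18/6 → 1 ('b')
  [10] 6/3 → 3 ('bdc')
  [11] 3/8 → 0 ('')
  [12] 8/10 → 2 ('ca')
  [13] 10/21 → 1 ('c')
  [14] 21/15 → 2 ('cb')
  [15] 15/17 → 3 ('cbc')
  [16] 17/5 → 2 ('cb')
  [17] 5/2 → 4 ('cbdc')
  [18] 2/19 → 1 ('c')
  [19] 19/12 → 0 ('')
  [20] 12/7 → 1 ('d')
  [21] 7/4 → 2 ('dc')
  [22] 4/20 → 0 ('')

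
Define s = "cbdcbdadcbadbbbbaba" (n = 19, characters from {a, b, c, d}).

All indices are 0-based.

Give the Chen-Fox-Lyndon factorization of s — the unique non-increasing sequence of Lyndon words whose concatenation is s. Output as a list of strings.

emit factor 1: 'c' (i=0, period=1)
emit factor 2: 'bdc' (i=1, period=3)
emit factor 3: 'bd' (i=4, period=2)
emit factor 4: 'adcb' (i=6, period=4)
emit factor 5: 'adbbbb' (i=10, period=6)
emit factor 6: 'ab' (i=16, period=2)
emit factor 7: 'a' (i=18, period=1)

["c", "bdc", "bd", "adcb", "adbbbb", "ab", "a"]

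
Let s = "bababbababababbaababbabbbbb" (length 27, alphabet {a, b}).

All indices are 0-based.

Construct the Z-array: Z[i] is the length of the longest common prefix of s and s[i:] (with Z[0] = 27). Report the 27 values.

[27, 0, 3, 0, 1, 5, 0, 5, 0, 7, 0, 3, 0, 1, 2, 0, 0, 3, 0, 1, 3, 0, 1, 1, 1, 1, 1]

Z[0]=27
i=1: fresh scan; Z[1]=0
i=2: fresh scan; Z[2]=3 grow→box=[2,5)
i=3: min(r-i=2, Z[1]=0)=0; Z[3]=0
i=4: min(r-i=1, Z[2]=3)=1; Z[4]=1
i=5: fresh scan; Z[5]=5 grow→box=[5,10)
i=6: min(r-i=4, Z[1]=0)=0; Z[6]=0
i=7: min(r-i=3, Z[2]=3)=3; Z[7]=5 grow→box=[7,12)
i=8: min(r-i=4, Z[1]=0)=0; Z[8]=0
i=9: min(r-i=3, Z[2]=3)=3; Z[9]=7 grow→box=[9,16)
i=10: min(r-i=6, Z[1]=0)=0; Z[10]=0
i=11: min(r-i=5, Z[2]=3)=3; Z[11]=3
i=12: min(r-i=4, Z[3]=0)=0; Z[12]=0
i=13: min(r-i=3, Z[4]=1)=1; Z[13]=1
i=14: min(r-i=2, Z[5]=5)=2; Z[14]=2
i=15: min(r-i=1, Z[6]=0)=0; Z[15]=0
i=16: fresh scan; Z[16]=0
i=17: fresh scan; Z[17]=3 grow→box=[17,20)
i=18: min(r-i=2, Z[1]=0)=0; Z[18]=0
i=19: min(r-i=1, Z[2]=3)=1; Z[19]=1
i=20: fresh scan; Z[20]=3 grow→box=[20,23)
i=21: min(r-i=2, Z[1]=0)=0; Z[21]=0
i=22: min(r-i=1, Z[2]=3)=1; Z[22]=1
i=23: fresh scan; Z[23]=1 grow→box=[23,24)
i=24: fresh scan; Z[24]=1 grow→box=[24,25)
i=25: fresh scan; Z[25]=1 grow→box=[25,26)
i=26: fresh scan; Z[26]=1 grow→box=[26,27)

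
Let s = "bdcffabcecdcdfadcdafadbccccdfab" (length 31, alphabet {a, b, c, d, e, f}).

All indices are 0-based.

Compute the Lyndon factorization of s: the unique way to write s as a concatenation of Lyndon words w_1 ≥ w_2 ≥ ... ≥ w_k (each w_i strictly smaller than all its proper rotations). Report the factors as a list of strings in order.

["bdcff", "abcecdcdfadcdafadbccccdf", "ab"]

emit factor 1: 'bdcff' (i=0, period=5)
emit factor 2: 'abcecdcdfadcdafadbccccdf' (i=5, period=24)
emit factor 3: 'ab' (i=29, period=2)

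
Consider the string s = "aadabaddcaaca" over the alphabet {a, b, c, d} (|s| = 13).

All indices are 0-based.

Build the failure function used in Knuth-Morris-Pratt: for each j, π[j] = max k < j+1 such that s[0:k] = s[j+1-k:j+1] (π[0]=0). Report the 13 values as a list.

π[0] = 0
j=1 s[j]='a': π[1]=1 (border 'a')
j=2 s[j]='d': k: 1→0; π[2]=0 (border '')
j=3 s[j]='a': π[3]=1 (border 'a')
j=4 s[j]='b': k: 1→0; π[4]=0 (border '')
j=5 s[j]='a': π[5]=1 (border 'a')
j=6 s[j]='d': k: 1→0; π[6]=0 (border '')
j=7 s[j]='d': π[7]=0 (border '')
j=8 s[j]='c': π[8]=0 (border '')
j=9 s[j]='a': π[9]=1 (border 'a')
j=10 s[j]='a': π[10]=2 (border 'aa')
j=11 s[j]='c': k: 2→1→0; π[11]=0 (border '')
j=12 s[j]='a': π[12]=1 (border 'a')

[0, 1, 0, 1, 0, 1, 0, 0, 0, 1, 2, 0, 1]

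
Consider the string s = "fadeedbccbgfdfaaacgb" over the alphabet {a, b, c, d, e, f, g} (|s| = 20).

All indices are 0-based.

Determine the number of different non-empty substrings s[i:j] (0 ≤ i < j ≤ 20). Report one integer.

195

rank | idx | suffix
   0 |  14 | aaacgb
   1 |  15 | aacgb
   2 |  16 | acgb
   3 |   1 | adeedbccbgfdfaaacgb
   4 |  19 | b
   5 |   6 | bccbgfdfaaacgb
   6 |   9 | bgfdfaaacgb
   7 |   8 | cbgfdfaaacgb
   8 |   7 | ccbgfdfaaacgb
   9 |  17 | cgb
  10 |   5 | dbccbgfdfaaacgb
  11 |   2 | deedbccbgfdfaaacgb
  12 |  12 | dfaaacgb
  13 |   4 | edbccbgfdfaaacgb
  14 |   3 | eedbccbgfdfaaacgb
  15 |  13 | faaacgb
  16 |   0 | fadeedbccbgfdfaaacgb
  17 |  11 | fdfaaacgb
  18 |  18 | gb
  19 |  10 | gfdfaaacgb

SA = [14, 15, 16, 1, 19, 6, 9, 8, 7, 17, 5, 2, 12, 4, 3, 13, 0, 11, 18, 10]
i: (SA[i-1],SA[i]) lcp shared
  1: (14,15) 2 'aa'
  2: (15,16) 1 'a'
  3: (16,1) 1 'a'
  4: (1,19) 0 ''
  5: (19,6) 1 'b'
  6: (6,9) 1 'b'
  7: (9,8) 0 ''
  8: (8,7) 1 'c'
  9: (7,17) 1 'c'
  10: (17,5) 0 ''
  11: (5,2) 1 'd'
  12: (2,12) 1 'd'
  13: (12,4) 0 ''
  14: (4,3) 1 'e'
  15: (3,13) 0 ''
  16: (13,0) 2 'fa'
  17: (0,11) 1 'f'
  18: (11,18) 0 ''
  19: (18,10) 1 'g'

n(n+1)/2 = 20·21/2 = 210
Σ LCP = 0 + 2 + 1 + 1 + 0 + 1 + 1 + 0 + 1 + 1 + 0 + 1 + 1 + 0 + 1 + 0 + 2 + 1 + 0 + 1 = 15
distinct = 210 − 15 = 195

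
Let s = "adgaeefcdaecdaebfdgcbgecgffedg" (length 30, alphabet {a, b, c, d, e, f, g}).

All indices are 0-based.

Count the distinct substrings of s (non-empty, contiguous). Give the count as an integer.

rank→(start, suffix):
  0 → (0, 'adgaeefcdaecdaebfdgcbgecgffedg')
  1 → (13, 'aebfdgcbgecgffedg')
  2 → (9, 'aecdaebfdgcbgecgffedg')
  3 → (3, 'aeefcdaecdaebfdgcbgecgffedg')
  4 → (15, 'bfdgcbgecgffedg')
  5 → (20, 'bgecgffedg')
  6 → (19, 'cbgecgffedg')
  7 → (11, 'cdaebfdgcbgecgffedg')
  8 → (7, 'cdaecdaebfdgcbgecgffedg')
  9 → (23, 'cgffedg')
  10 → (12, 'daebfdgcbgecgffedg')
  11 → (8, 'daecdaebfdgcbgecgffedg')
  12 → (28, 'dg')
  13 → (1, 'dgaeefcdaecdaebfdgcbgecgffedg')
  14 → (17, 'dgcbgecgffedg')
  15 → (14, 'ebfdgcbgecgffedg')
  16 → (10, 'ecdaebfdgcbgecgffedg')
  17 → (22, 'ecgffedg')
  18 → (27, 'edg')
  19 → (4, 'eefcdaecdaebfdgcbgecgffedg')
  20 → (5, 'efcdaecdaebfdgcbgecgffedg')
  21 → (6, 'fcdaecdaebfdgcbgecgffedg')
  22 → (16, 'fdgcbgecgffedg')
  23 → (26, 'fedg')
  24 → (25, 'ffedg')
  25 → (29, 'g')
  26 → (2, 'gaeefcdaecdaebfdgcbgecgffedg')
  27 → (18, 'gcbgecgffedg')
  28 → (21, 'gecgffedg')
  29 → (24, 'gffedg')

SA = [0, 13, 9, 3, 15, 20, 19, 11, 7, 23, 12, 8, 28, 1, 17, 14, 10, 22, 27, 4, 5, 6, 16, 26, 25, 29, 2, 18, 21, 24]
[i] adj suffixes → lcp
  [1] 0/13 → 1 ('a')
  [2] 13/9 → 2 ('ae')
  [3] 9/3 → 2 ('ae')
  [4] 3/15 → 0 ('')
  [5] 15/20 → 1 ('b')
  [6] 20/19 → 0 ('')
  [7] 19/11 → 1 ('c')
  [8] 11/7 → 4 ('cdae')
  [9] 7/23 → 1 ('c')
  [10] 23/12 → 0 ('')
  [11] 12/8 → 3 ('dae')
  [12] 8/28 → 1 ('d')
  [13] 28/1 → 2 ('dg')
  [14] 1/17 → 2 ('dg')
  [15] 17/14 → 0 ('')
  [16] 14/10 → 1 ('e')
  [17] 10/22 → 2 ('ec')
  [18] 22/27 → 1 ('e')
  [19] 27/4 → 1 ('e')
  [20] 4/5 → 1 ('e')
  [21] 5/6 → 0 ('')
  [22] 6/16 → 1 ('f')
  [23] 16/26 → 1 ('f')
  [24] 26/25 → 1 ('f')
  [25] 25/29 → 0 ('')
  [26] 29/2 → 1 ('g')
  [27] 2/18 → 1 ('g')
  [28] 18/21 → 1 ('g')
  [29] 21/24 → 1 ('g')

n(n+1)/2 = 30·31/2 = 465
Σ LCP = 0 + 1 + 2 + 2 + 0 + 1 + 0 + 1 + 4 + 1 + 0 + 3 + 1 + 2 + 2 + 0 + 1 + 2 + 1 + 1 + 1 + 0 + 1 + 1 + 1 + 0 + 1 + 1 + 1 + 1 = 33
distinct = 465 − 33 = 432

432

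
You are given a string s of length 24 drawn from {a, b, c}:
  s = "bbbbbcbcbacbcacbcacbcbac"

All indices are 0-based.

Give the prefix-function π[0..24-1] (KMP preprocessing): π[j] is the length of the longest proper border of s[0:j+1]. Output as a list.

π[0] = 0
j=1 s[j]='b': π[1]=1 (border 'b')
j=2 s[j]='b': π[2]=2 (border 'bb')
j=3 s[j]='b': π[3]=3 (border 'bbb')
j=4 s[j]='b': π[4]=4 (border 'bbbb')
j=5 s[j]='c': k: 4→3→2→1→0; π[5]=0 (border '')
j=6 s[j]='b': π[6]=1 (border 'b')
j=7 s[j]='c': k: 1→0; π[7]=0 (border '')
j=8 s[j]='b': π[8]=1 (border 'b')
j=9 s[j]='a': k: 1→0; π[9]=0 (border '')
j=10 s[j]='c': π[10]=0 (border '')
j=11 s[j]='b': π[11]=1 (border 'b')
j=12 s[j]='c': k: 1→0; π[12]=0 (border '')
j=13 s[j]='a': π[13]=0 (border '')
j=14 s[j]='c': π[14]=0 (border '')
j=15 s[j]='b': π[15]=1 (border 'b')
j=16 s[j]='c': k: 1→0; π[16]=0 (border '')
j=17 s[j]='a': π[17]=0 (border '')
j=18 s[j]='c': π[18]=0 (border '')
j=19 s[j]='b': π[19]=1 (border 'b')
j=20 s[j]='c': k: 1→0; π[20]=0 (border '')
j=21 s[j]='b': π[21]=1 (border 'b')
j=22 s[j]='a': k: 1→0; π[22]=0 (border '')
j=23 s[j]='c': π[23]=0 (border '')

[0, 1, 2, 3, 4, 0, 1, 0, 1, 0, 0, 1, 0, 0, 0, 1, 0, 0, 0, 1, 0, 1, 0, 0]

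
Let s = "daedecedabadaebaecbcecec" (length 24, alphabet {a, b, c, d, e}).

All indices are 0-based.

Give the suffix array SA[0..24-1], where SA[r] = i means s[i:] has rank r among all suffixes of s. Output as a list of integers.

[8, 10, 12, 15, 1, 9, 14, 18, 23, 17, 21, 19, 5, 7, 11, 0, 3, 13, 22, 16, 20, 4, 6, 2]

sorted suffixes:
  #0 SA[0]=8  'abadaebaecbcecec'
  #1 SA[1]=10  'adaebaecbcecec'
  #2 SA[2]=12  'aebaecbcecec'
  #3 SA[3]=15  'aecbcecec'
  #4 SA[4]=1  'aedecedabadaebaecbcecec'
  #5 SA[5]=9  'badaebaecbcecec'
  #6 SA[6]=14  'baecbcecec'
  #7 SA[7]=18  'bcecec'
  #8 SA[8]=23  'c'
  #9 SA[9]=17  'cbcecec'
  #10 SA[10]=21  'cec'
  #11 SA[11]=19  'cecec'
  #12 SA[12]=5  'cedabadaebaecbcecec'
  #13 SA[13]=7  'dabadaebaecbcecec'
  #14 SA[14]=11  'daebaecbcecec'
  #15 SA[15]=0  'daedecedabadaebaecbcecec'
  #16 SA[16]=3  'decedabadaebaecbcecec'
  #17 SA[17]=13  'ebaecbcecec'
  #18 SA[18]=22  'ec'
  #19 SA[19]=16  'ecbcecec'
  #20 SA[20]=20  'ecec'
  #21 SA[21]=4  'ecedabadaebaecbcecec'
  #22 SA[22]=6  'edabadaebaecbcecec'
  #23 SA[23]=2  'edecedabadaebaecbcecec'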